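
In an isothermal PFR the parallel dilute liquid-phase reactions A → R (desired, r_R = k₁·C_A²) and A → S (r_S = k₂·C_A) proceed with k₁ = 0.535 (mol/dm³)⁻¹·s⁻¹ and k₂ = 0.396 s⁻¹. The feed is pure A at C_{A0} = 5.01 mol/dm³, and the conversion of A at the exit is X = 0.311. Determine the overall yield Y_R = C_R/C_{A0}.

0.264

C_A = C_{A0}(1−X) = 3.452 mol/dm³.
Along a PFR/batch, dC_S/dC_A = −r_S/(r_R+r_S) = −k₂/(k₂+k₁·C_A).
Integrating from C_{A0} to C_A: C_S = (0.396/0.535)·ln[(0.396+0.535·5.01)/(0.396+0.535·3.45)] = 0.7402·ln(3.076/2.243) = 0.2339 mol/dm³.
Then C_R = (C_{A0}−C_A) − C_S = 1.558 − 0.2339 = 1.324 mol/dm³.
Y_R = C_R/C_{A0} = 1.324/5.01 = 0.264.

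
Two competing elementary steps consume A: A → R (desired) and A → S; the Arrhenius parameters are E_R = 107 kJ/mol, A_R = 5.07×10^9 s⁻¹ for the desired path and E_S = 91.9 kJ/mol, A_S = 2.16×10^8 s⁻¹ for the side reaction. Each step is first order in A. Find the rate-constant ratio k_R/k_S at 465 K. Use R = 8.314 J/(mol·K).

With equal orders, S_{R/S} = k_R/k_S = (A_R/A_S)·exp[(E_S−E_R)/(RT)].
(E_S−E_R)/(RT) = (91.9−107)×10³/(8.314×465) = -15100/3866 = -3.906.
k_R/k_S = (5.07×10^9/2.16×10^8)·exp(-3.906) = 23.47 × 0.02012 = 0.472.

0.472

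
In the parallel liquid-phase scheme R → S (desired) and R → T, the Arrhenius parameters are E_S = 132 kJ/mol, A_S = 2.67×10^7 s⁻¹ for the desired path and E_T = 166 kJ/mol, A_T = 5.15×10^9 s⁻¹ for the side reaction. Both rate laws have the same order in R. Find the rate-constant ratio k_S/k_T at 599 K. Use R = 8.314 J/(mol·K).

4.78

With equal orders, S_{S/T} = k_S/k_T = (A_S/A_T)·exp[(E_T−E_S)/(RT)].
(E_T−E_S)/(RT) = (166−132)×10³/(8.314×599) = 34000/4980 = 6.827.
k_S/k_T = (2.67×10^7/5.15×10^9)·exp(6.827) = 0.005184 × 922.6 = 4.78.
Since E_S < E_T, lowering the temperature improves selectivity toward S.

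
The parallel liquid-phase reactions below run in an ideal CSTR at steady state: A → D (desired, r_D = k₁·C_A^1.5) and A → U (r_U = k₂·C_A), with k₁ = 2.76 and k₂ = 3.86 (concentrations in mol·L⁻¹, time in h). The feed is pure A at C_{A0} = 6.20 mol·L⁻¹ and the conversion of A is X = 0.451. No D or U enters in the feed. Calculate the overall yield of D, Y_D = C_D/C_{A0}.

Exit C_A = C_{A0}(1−X) = 6.20×0.549 = 3.404 mol·L⁻¹.
A CSTR operates uniformly at the exit composition, giving r_D = 17.33 and r_U = 13.14 (each k·C_A^n at C_A = 3.404).
Fraction of consumed A going to D: r_D/(r_D+r_U) = 0.5688.
C_D = 0.5688·C_{A0}·X = 0.5688×6.20×0.451 = 1.59 mol·L⁻¹; Y_D = C_D/C_{A0} = 0.257.

0.257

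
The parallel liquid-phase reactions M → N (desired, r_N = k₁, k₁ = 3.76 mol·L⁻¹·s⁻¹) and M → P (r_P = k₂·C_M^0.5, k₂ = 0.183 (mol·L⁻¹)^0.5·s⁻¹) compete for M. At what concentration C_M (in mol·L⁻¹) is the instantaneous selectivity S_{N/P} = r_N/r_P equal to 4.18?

24.2 mol·L⁻¹

S_{N/P} = (k₁/k₂)·C_M^-0.5 ⇒ C_M = (S·k₂/k₁)^(-2).
= (4.18×0.183/3.76)^(-2) = (0.2034)^(-2) = 24.2 mol·L⁻¹.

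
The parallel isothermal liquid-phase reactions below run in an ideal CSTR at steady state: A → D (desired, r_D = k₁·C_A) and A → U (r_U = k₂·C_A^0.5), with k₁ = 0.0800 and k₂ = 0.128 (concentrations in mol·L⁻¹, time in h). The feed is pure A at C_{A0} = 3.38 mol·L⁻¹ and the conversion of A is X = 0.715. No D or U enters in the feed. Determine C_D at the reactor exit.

0.919 mol·L⁻¹

Exit C_A = C_{A0}(1−X) = 3.38×0.285 = 0.9633 mol·L⁻¹.
Rates in a CSTR are evaluated at the outlet concentration: r_D = 0.0800×0.9633 = 0.07706, r_U = 0.128×0.9633^0.5 = 0.1256.
Fraction of consumed A going to D: r_D/(r_D+r_U) = 0.3802.
C_D = 0.3802·C_{A0}·X = 0.3802×3.38×0.715 = 0.919 mol·L⁻¹.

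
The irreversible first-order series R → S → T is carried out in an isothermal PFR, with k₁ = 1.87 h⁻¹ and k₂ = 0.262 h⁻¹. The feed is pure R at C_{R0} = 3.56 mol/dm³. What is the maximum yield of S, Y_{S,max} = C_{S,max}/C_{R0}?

0.726

At the optimum, C_{S,max}/C_{R0} = (k₁/k₂)^[k₂/(k₂−k₁)].
= (1.87/0.262)^(0.262/(0.262−1.87)) = (7.137)^(-0.1629) = 0.7260.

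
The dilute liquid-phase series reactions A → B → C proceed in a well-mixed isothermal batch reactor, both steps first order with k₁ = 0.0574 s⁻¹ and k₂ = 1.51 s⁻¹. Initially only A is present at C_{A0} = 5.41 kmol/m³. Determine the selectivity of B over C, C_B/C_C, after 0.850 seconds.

1.27

For first-order series with pure A initially, C_B(t) = k₁C_{A0}/(k₂−k₁)·(e^(−k₁t) − e^(−k₂t)).
e^(−k₁t) = e^(−0.0574×0.850) = e^(−0.04879) = 0.9524; e^(−k₂t) = e^(−1.283) = 0.2771.
C_B = 0.0574×5.41/(1.51−0.0574) × (0.9524−0.2771) = 0.2138×0.6753 = 0.1444 kmol/m³.
C_A = C_{A0}e^(−k₁t) = 5.152 kmol/m³, so C_C = C_{A0}−C_A−C_B = 0.1133 kmol/m³; C_B/C_C = 1.27.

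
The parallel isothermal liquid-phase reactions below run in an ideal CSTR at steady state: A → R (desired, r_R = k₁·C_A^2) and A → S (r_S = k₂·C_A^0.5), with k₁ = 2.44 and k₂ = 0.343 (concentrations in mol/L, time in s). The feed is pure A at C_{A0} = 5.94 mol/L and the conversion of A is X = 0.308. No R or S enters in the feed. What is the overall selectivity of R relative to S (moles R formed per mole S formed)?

Exit C_A = C_{A0}(1−X) = 5.94×0.692 = 4.110 mol/L.
A CSTR operates uniformly at the exit composition, giving r_R = 41.23 and r_S = 0.6954 (each k·C_A^n at C_A = 4.110).
Overall selectivity = C_R/C_S = r_Rτ/(r_Sτ) = r_R/r_S = 59.3.

59.3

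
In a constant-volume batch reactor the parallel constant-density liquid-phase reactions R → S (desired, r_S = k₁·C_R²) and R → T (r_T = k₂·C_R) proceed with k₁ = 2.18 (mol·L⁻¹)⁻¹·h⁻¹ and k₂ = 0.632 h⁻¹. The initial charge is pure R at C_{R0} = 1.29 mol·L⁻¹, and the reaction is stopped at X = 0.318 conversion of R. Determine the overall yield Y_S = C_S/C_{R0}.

0.250

C_R = C_{R0}(1−X) = 0.8798 mol·L⁻¹.
Along a PFR/batch, dC_T/dC_R = −r_T/(r_S+r_T) = −k₂/(k₂+k₁·C_R).
Integrating from C_{R0} to C_R: C_T = (0.632/2.18)·ln[(0.632+2.18·1.29)/(0.632+2.18·0.880)] = 0.2899·ln(3.444/2.550) = 0.08715 mol·L⁻¹.
Then C_S = (C_{R0}−C_R) − C_T = 0.4102 − 0.08715 = 0.3231 mol·L⁻¹.
Y_S = C_S/C_{R0} = 0.3231/1.29 = 0.250.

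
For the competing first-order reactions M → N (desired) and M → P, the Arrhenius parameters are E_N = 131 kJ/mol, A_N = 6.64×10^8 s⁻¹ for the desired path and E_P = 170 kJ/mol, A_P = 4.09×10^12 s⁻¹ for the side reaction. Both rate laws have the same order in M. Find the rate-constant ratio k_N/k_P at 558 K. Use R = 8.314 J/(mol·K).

0.727

With equal orders, S_{N/P} = k_N/k_P = (A_N/A_P)·exp[(E_P−E_N)/(RT)].
(E_P−E_N)/(RT) = (170−131)×10³/(8.314×558) = 39000/4639 = 8.407.
k_N/k_P = (6.64×10^8/4.09×10^12)·exp(8.407) = 1.623×10^-4 × 4477 = 0.727.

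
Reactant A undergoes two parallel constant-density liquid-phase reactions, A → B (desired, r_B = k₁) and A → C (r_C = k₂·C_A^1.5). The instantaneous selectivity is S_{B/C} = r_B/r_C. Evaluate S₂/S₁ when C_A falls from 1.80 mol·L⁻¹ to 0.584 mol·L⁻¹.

5.41

S_{B/C} = (k₁/k₂)·C_A^-1.5, so S₂/S₁ = (C_{A,2}/C_{A,1})^-1.5.
= (0.584/1.80)^(-1.5) = (0.3244)^(-1.5) = 5.41.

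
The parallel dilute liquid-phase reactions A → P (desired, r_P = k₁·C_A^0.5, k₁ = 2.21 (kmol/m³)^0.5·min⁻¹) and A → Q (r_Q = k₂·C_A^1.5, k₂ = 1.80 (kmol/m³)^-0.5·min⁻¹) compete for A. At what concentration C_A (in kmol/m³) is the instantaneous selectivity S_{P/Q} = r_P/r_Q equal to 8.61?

S_{P/Q} = (k₁/k₂)·C_A⁻¹ ⇒ C_A = (S·k₂/k₁)^(-1).
= (8.61×1.80/2.21)^(-1) = (7.013)^(-1) = 0.143 kmol/m³.

0.143 kmol/m³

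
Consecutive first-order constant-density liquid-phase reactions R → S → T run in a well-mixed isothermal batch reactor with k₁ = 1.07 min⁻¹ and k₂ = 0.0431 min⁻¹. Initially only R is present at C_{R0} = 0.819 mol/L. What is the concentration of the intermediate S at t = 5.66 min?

Solving the coupled first-order balances gives C_S(t) = [k₁/(k₂−k₁)]·C_{R0}·(e^(−k₁t) − e^(−k₂t)).
e^(−k₁t) = e^(−1.07×5.66) = e^(−6.056) = 0.002343; e^(−k₂t) = e^(−0.2439) = 0.7835.
C_S = 1.07×0.819/(0.0431−1.07) × (0.002343−0.7835) = (-0.8534)×(-0.7812) = 0.6666 mol/L.

0.667 mol/L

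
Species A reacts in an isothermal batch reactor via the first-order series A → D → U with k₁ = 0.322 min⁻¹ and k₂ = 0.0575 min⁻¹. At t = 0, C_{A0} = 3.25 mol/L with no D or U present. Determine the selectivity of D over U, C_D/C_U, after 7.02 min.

3.27

The intermediate concentration in a first-order A→B→C sequence is C_D = k₁C_{A0}(e^(−k₁t) − e^(−k₂t))/(k₂−k₁).
e^(−k₁t) = e^(−0.322×7.02) = e^(−2.260) = 0.1043; e^(−k₂t) = e^(−0.4037) = 0.6679.
C_D = 0.322×3.25/(0.0575−0.322) × (0.1043−0.6679) = (-3.957)×(-0.5636) = 2.230 mol/L.
C_A = C_{A0}e^(−k₁t) = 0.3390 mol/L, so C_U = C_{A0}−C_A−C_D = 0.6812 mol/L; C_D/C_U = 3.27.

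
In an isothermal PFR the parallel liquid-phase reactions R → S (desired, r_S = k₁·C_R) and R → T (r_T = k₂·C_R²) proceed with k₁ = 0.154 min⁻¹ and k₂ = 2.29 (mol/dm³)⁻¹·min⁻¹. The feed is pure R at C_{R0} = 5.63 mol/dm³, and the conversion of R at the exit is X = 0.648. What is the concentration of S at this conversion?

0.0688 mol/dm³

C_R = C_{R0}(1−X) = 1.982 mol/dm³.
Along a PFR/batch, dC_S/dC_R = −r_S/(r_S+r_T) = −k₁/(k₁+k₂·C_R).
Integrating from C_{R0} to C_R: C_S = (0.154/2.29)·ln[(0.154+2.29·5.63)/(0.154+2.29·1.98)] = 0.06725·ln(13.05/4.692) = 0.06877 mol/dm³.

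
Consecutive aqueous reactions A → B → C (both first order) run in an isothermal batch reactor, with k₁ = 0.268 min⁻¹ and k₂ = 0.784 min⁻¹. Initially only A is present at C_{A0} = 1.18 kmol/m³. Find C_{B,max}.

0.231 kmol/m³

At the optimum, C_{B,max}/C_{A0} = (k₁/k₂)^[k₂/(k₂−k₁)].
= (0.268/0.784)^(0.784/(0.784−0.268)) = (0.3418)^(1.519) = 0.1957.
C_{B,max} = 0.1957×1.18 = 0.231 kmol/m³.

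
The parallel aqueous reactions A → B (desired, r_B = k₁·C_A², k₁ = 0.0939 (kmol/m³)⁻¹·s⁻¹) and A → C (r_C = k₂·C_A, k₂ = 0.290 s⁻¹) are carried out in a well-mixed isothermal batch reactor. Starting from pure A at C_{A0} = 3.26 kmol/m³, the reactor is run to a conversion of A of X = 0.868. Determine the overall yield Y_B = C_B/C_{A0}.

0.309

C_A = C_{A0}(1−X) = 0.4303 kmol/m³.
Along a PFR/batch, dC_C/dC_A = −r_C/(r_B+r_C) = −k₂/(k₂+k₁·C_A).
Integrating from C_{A0} to C_A: C_C = (0.290/0.0939)·ln[(0.290+0.0939·3.26)/(0.290+0.0939·0.430)] = 3.088·ln(0.5961/0.3304) = 1.822 kmol/m³.
Then C_B = (C_{A0}−C_A) − C_C = 2.830 − 1.822 = 1.007 kmol/m³.
Y_B = C_B/C_{A0} = 1.007/3.26 = 0.309.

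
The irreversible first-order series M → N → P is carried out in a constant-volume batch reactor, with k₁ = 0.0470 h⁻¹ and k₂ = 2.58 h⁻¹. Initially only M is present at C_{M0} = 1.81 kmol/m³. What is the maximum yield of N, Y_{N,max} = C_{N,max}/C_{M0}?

For a first-order series the maximum intermediate yield is C_{N,max}/C_{M0} = (k₁/k₂)^[k₂/(k₂−k₁)].
= (0.0470/2.58)^(2.58/(2.58−0.0470)) = (0.01822)^(1.019) = 0.01691.

0.0169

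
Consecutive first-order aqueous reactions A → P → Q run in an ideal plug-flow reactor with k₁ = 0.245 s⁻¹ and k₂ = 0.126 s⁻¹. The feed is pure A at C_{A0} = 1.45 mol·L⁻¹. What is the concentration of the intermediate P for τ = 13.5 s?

For first-order series with pure A initially, C_P(τ) = k₁C_{A0}/(k₂−k₁)·(e^(−k₁τ) − e^(−k₂τ)).
e^(−k₁τ) = e^(−0.245×13.5) = e^(−3.308) = 0.03661; e^(−k₂τ) = e^(−1.701) = 0.1825.
C_P = 0.245×1.45/(0.126−0.245) × (0.03661−0.1825) = (-2.985)×(-0.1459) = 0.4355 mol·L⁻¹.

0.436 mol·L⁻¹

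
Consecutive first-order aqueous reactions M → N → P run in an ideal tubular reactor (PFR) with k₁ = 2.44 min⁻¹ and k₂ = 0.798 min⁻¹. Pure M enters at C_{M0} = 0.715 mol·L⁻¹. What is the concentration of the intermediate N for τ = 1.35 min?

The intermediate concentration in a first-order A→B→C sequence is C_N = k₁C_{M0}(e^(−k₁τ) − e^(−k₂τ))/(k₂−k₁).
e^(−k₁τ) = e^(−2.44×1.35) = e^(−3.294) = 0.03711; e^(−k₂τ) = e^(−1.077) = 0.3405.
C_N = 2.44×0.715/(0.798−2.44) × (0.03711−0.3405) = (-1.062)×(-0.3034) = 0.3224 mol·L⁻¹.

0.322 mol·L⁻¹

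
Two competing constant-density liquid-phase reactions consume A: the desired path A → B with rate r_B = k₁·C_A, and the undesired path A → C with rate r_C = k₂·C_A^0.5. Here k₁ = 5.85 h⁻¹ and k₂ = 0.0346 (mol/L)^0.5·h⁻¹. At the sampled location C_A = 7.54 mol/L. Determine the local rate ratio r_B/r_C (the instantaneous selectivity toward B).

464

S_{B/C} = r_B/r_C = (k₁·C_A)/(k₂·C_A^0.5) = (k₁/k₂)·C_A^0.5.
= (5.85×7.540) / (0.0346×7.540^0.5) = 44.11/0.09501 = 464.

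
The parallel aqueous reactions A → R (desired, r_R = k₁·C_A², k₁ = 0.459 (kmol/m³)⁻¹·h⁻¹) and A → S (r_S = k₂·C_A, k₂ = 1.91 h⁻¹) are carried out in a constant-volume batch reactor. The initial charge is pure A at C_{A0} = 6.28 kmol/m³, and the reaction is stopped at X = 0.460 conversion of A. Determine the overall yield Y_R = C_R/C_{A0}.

0.245

C_A = C_{A0}(1−X) = 3.391 kmol/m³.
Along a PFR/batch, dC_S/dC_A = −r_S/(r_R+r_S) = −k₂/(k₂+k₁·C_A).
Integrating from C_{A0} to C_A: C_S = (1.91/0.459)·ln[(1.91+0.459·6.28)/(1.91+0.459·3.39)] = 4.161·ln(4.793/3.467) = 1.348 kmol/m³.
Then C_R = (C_{A0}−C_A) − C_S = 2.889 − 1.348 = 1.541 kmol/m³.
Y_R = C_R/C_{A0} = 1.541/6.28 = 0.245.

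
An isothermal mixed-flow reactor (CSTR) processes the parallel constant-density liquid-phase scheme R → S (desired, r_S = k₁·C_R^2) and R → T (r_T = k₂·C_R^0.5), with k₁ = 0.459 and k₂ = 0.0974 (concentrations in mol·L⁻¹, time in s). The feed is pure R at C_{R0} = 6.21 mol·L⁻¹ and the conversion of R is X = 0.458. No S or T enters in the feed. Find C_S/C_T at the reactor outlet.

29.1

Exit C_R = C_{R0}(1−X) = 6.21×0.542 = 3.366 mol·L⁻¹.
In a CSTR the entire volume is at exit conditions, so r_S = 0.459×3.366^2 = 5.200 and r_T = 0.0974×3.366^0.5 = 0.1787.
Overall selectivity = C_S/C_T = r_Sτ/(r_Tτ) = r_S/r_T = 29.1.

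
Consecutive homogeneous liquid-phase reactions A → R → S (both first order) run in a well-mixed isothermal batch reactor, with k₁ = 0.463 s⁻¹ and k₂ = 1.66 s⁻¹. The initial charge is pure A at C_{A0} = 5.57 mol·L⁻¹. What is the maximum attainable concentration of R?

Evaluating C_R at t_opt = ln(k₂/k₁)/(k₂−k₁) gives C_{R,max}/C_{A0} = (k₁/k₂)^[k₂/(k₂−k₁)].
= (0.463/1.66)^(1.66/(1.66−0.463)) = (0.2789)^(1.387) = 0.1702.
C_{R,max} = 0.1702×5.57 = 0.948 mol·L⁻¹.

0.948 mol·L⁻¹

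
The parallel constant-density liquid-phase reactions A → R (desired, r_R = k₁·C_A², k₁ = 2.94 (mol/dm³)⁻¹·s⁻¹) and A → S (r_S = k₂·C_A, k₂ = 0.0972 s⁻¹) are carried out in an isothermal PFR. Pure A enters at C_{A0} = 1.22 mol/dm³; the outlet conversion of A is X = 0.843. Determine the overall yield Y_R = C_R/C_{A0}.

0.796

C_A = C_{A0}(1−X) = 0.1915 mol/dm³.
Along a PFR/batch, dC_S/dC_A = −r_S/(r_R+r_S) = −k₂/(k₂+k₁·C_A).
Integrating from C_{A0} to C_A: C_S = (0.0972/2.94)·ln[(0.0972+2.94·1.22)/(0.0972+2.94·0.192)] = 0.03306·ln(3.684/0.6603) = 0.05683 mol/dm³.
Then C_R = (C_{A0}−C_A) − C_S = 1.028 − 0.05683 = 0.9716 mol/dm³.
Y_R = C_R/C_{A0} = 0.9716/1.22 = 0.796.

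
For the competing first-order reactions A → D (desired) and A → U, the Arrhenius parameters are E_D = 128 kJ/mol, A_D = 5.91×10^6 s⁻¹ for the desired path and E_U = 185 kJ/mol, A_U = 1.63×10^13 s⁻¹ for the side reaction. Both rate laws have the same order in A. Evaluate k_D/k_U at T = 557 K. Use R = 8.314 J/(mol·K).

0.0803

Since both paths have the same order in A, the concentration cancels and S_{D/U} = k_D/k_U = (A_D/A_U)·exp[(E_U−E_D)/(RT)].
(E_U−E_D)/(RT) = (185−128)×10³/(8.314×557) = 57000/4631 = 12.31.
k_D/k_U = (5.91×10^6/1.63×10^13)·exp(12.31) = 3.626×10^-7 × 2.216×10^5 = 0.0803.
Since E_D < E_U, lowering the temperature improves selectivity toward D.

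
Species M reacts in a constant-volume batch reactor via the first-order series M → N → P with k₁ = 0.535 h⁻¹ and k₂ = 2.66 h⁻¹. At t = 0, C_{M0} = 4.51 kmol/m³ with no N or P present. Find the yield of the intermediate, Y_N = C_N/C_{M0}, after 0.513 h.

The intermediate concentration in a first-order A→B→C sequence is C_N = k₁C_{M0}(e^(−k₁t) − e^(−k₂t))/(k₂−k₁).
e^(−k₁t) = e^(−0.535×0.513) = e^(−0.2745) = 0.7600; e^(−k₂t) = e^(−1.365) = 0.2555.
C_N = 0.535×4.51/(2.66−0.535) × (0.7600−0.2555) = 1.135×0.5045 = 0.5728 kmol/m³.
Y_N = C_N/C_{M0} = 0.5728/4.51 = 0.127.

0.127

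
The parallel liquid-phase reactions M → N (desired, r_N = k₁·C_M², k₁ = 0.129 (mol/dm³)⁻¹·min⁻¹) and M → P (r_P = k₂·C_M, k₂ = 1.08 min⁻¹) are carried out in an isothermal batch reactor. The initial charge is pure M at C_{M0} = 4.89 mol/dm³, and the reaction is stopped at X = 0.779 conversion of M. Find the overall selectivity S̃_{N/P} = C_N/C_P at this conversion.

0.344

C_M = C_{M0}(1−X) = 1.081 mol/dm³.
Along a PFR/batch, dC_P/dC_M = −r_P/(r_N+r_P) = −k₂/(k₂+k₁·C_M).
Integrating from C_{M0} to C_M: C_P = (1.08/0.129)·ln[(1.08+0.129·4.89)/(1.08+0.129·1.08)] = 8.372·ln(1.711/1.219) = 2.835 mol/dm³.
Then C_N = (C_{M0}−C_M) − C_P = 3.809 − 2.835 = 0.9745 mol/dm³.
S̃_{N/P} = C_N/C_P = 0.9745/2.835 = 0.344.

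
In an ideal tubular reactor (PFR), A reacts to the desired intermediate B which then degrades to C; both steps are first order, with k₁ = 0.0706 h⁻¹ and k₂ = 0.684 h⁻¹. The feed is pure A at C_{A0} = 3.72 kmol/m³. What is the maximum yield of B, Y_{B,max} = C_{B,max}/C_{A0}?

0.0795

For a first-order series the maximum intermediate yield is C_{B,max}/C_{A0} = (k₁/k₂)^[k₂/(k₂−k₁)].
= (0.0706/0.684)^(0.684/(0.684−0.0706)) = (0.1032)^(1.115) = 0.07948.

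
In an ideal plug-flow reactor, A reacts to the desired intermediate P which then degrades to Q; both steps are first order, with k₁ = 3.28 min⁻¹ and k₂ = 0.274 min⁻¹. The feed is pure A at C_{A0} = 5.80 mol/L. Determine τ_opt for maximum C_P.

The intermediate peaks when r₁ = r₂, i.e. k₁e^(−k₁τ) = k₂e^(−k₂τ), giving τ_opt = ln(k₂/k₁)/(k₂−k₁).
= ln(0.274/3.28)/(0.274−3.28) = ln(0.08354)/-3.006 = -2.482/-3.006 = 0.826 min.

0.826 min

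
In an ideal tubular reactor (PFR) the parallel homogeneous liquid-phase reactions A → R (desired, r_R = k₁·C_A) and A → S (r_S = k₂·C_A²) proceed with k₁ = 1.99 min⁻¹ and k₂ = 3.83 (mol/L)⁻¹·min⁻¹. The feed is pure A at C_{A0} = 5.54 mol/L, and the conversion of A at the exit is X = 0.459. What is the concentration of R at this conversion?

0.283 mol/L

C_A = C_{A0}(1−X) = 2.997 mol/L.
Along a PFR/batch, dC_R/dC_A = −r_R/(r_R+r_S) = −k₁/(k₁+k₂·C_A).
Integrating from C_{A0} to C_A: C_R = (1.99/3.83)·ln[(1.99+3.83·5.54)/(1.99+3.83·3.00)] = 0.5196·ln(23.21/13.47) = 0.2827 mol/L.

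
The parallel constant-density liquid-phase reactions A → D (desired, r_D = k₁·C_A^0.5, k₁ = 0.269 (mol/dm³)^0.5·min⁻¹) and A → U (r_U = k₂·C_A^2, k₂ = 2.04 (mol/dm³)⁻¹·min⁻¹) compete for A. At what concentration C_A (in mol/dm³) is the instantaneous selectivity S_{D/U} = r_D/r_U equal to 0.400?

0.477 mol/dm³

S_{D/U} = (k₁/k₂)·C_A^-1.5 ⇒ C_A = (S·k₂/k₁)^(1/(-1.5)).
= (0.400×2.04/0.269)^(-0.6667) = (3.033)^(-0.6667) = 0.477 mol/dm³.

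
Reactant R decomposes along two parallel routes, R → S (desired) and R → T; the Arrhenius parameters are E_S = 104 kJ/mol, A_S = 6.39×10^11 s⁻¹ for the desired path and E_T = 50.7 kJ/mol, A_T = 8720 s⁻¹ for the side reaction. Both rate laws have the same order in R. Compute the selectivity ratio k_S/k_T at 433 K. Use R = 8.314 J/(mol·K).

27.2

With equal orders, S_{S/T} = k_S/k_T = (A_S/A_T)·exp[(E_T−E_S)/(RT)].
(E_T−E_S)/(RT) = (50.7−104)×10³/(8.314×433) = -53300/3600 = -14.81.
k_S/k_T = (6.39×10^11/8720)·exp(-14.81) = 7.328×10^7 × 3.715×10^-7 = 27.2.
Since E_S > E_T, raising the temperature improves selectivity toward S.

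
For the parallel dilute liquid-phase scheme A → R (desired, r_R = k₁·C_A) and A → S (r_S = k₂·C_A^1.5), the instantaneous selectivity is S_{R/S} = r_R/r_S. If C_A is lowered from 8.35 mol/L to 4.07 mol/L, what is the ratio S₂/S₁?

1.43

S_{R/S} = (k₁/k₂)·C_A^-0.5, so S₂/S₁ = (C_{A,2}/C_{A,1})^-0.5.
= (4.07/8.35)^(-0.5) = (0.4874)^(-0.5) = 1.43.
Selectivity toward R rises as C_A falls — low-concentration operation is favoured.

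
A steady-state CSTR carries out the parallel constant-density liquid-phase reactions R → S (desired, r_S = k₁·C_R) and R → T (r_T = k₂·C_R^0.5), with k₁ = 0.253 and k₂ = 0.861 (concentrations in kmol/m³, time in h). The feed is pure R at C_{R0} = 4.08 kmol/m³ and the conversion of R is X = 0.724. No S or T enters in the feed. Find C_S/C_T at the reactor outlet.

0.312

Exit C_R = C_{R0}(1−X) = 4.08×0.276 = 1.126 kmol/m³.
Rates in a CSTR are evaluated at the outlet concentration: r_S = 0.253×1.126 = 0.2849, r_T = 0.861×1.126^0.5 = 0.9137.
Overall selectivity = C_S/C_T = r_Sτ/(r_Tτ) = r_S/r_T = 0.312.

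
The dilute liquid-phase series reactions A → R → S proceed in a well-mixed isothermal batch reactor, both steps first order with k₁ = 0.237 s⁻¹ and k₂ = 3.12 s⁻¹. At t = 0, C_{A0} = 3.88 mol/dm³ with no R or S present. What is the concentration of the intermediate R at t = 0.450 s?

0.208 mol/dm³

The intermediate concentration in a first-order A→B→C sequence is C_R = k₁C_{A0}(e^(−k₁t) − e^(−k₂t))/(k₂−k₁).
e^(−k₁t) = e^(−0.237×0.450) = e^(−0.1066) = 0.8988; e^(−k₂t) = e^(−1.404) = 0.2456.
C_R = 0.237×3.88/(3.12−0.237) × (0.8988−0.2456) = 0.3190×0.6532 = 0.2084 mol/dm³.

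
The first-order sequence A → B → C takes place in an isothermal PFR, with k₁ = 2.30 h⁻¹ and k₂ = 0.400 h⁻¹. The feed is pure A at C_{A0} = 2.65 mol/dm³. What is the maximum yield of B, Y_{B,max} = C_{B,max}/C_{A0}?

0.692

For a first-order series the maximum intermediate yield is C_{B,max}/C_{A0} = (k₁/k₂)^[k₂/(k₂−k₁)].
= (2.30/0.400)^(0.400/(0.400−2.30)) = (5.750)^(-0.2105) = 0.6919.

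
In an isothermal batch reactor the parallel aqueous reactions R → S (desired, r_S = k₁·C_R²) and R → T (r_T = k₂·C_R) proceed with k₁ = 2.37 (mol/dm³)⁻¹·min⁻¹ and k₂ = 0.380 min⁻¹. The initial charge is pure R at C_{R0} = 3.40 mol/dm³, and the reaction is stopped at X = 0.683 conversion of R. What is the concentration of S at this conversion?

C_R = C_{R0}(1−X) = 1.078 mol/dm³.
Along a PFR/batch, dC_T/dC_R = −r_T/(r_S+r_T) = −k₂/(k₂+k₁·C_R).
Integrating from C_{R0} to C_R: C_T = (0.380/2.37)·ln[(0.380+2.37·3.40)/(0.380+2.37·1.08)] = 0.1603·ln(8.438/2.934) = 0.1694 mol/dm³.
Then C_S = (C_{R0}−C_R) − C_T = 2.322 − 0.1694 = 2.153 mol/dm³.

2.15 mol/dm³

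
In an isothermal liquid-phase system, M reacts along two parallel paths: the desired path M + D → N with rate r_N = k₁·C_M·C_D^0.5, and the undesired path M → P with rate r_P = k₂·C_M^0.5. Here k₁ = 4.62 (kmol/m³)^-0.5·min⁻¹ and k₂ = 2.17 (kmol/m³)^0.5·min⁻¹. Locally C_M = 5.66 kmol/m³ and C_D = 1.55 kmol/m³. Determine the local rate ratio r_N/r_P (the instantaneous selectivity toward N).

6.31

S_{N/P} = r_N/r_P = (k₁·C_M·C_D^0.5)/(k₂·C_M^0.5) = (k₁/k₂)·C_M^0.5·C_D^0.5.
= (4.62×5.660×1.550^0.5) / (2.17×5.660^0.5) = 32.56/5.163 = 6.31.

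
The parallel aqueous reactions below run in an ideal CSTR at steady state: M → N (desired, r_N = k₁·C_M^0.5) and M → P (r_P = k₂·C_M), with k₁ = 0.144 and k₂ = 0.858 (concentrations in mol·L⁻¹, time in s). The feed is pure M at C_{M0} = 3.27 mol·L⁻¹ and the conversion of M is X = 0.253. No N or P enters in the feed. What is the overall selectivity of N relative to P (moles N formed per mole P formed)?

0.107

Exit C_M = C_{M0}(1−X) = 3.27×0.747 = 2.443 mol·L⁻¹.
In a CSTR the entire volume is at exit conditions, so r_N = 0.144×2.443^0.5 = 0.2251 and r_P = 0.858×2.443 = 2.096.
Overall selectivity = C_N/C_P = r_Nτ/(r_Pτ) = r_N/r_P = 0.107.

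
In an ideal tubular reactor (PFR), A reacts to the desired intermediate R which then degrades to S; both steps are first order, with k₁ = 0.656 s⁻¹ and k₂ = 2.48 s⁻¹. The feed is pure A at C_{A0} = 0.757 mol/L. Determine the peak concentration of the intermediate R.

0.124 mol/L

Evaluating C_R at τ_opt = ln(k₂/k₁)/(k₂−k₁) gives C_{R,max}/C_{A0} = (k₁/k₂)^[k₂/(k₂−k₁)].
= (0.656/2.48)^(2.48/(2.48−0.656)) = (0.2645)^(1.360) = 0.1640.
C_{R,max} = 0.1640×0.757 = 0.124 mol/L.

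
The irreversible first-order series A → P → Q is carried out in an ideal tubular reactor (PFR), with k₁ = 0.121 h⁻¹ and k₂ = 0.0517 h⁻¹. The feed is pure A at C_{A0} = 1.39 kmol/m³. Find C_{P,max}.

0.737 kmol/m³

At the optimum, C_{P,max}/C_{A0} = (k₁/k₂)^[k₂/(k₂−k₁)].
= (0.121/0.0517)^(0.0517/(0.0517−0.121)) = (2.340)^(-0.7460) = 0.5303.
C_{P,max} = 0.5303×1.39 = 0.737 kmol/m³.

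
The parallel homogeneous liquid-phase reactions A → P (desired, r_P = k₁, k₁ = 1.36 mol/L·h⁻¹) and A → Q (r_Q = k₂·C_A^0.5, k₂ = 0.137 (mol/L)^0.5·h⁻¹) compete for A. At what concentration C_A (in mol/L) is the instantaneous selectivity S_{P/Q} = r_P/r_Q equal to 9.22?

1.16 mol/L

S_{P/Q} = (k₁/k₂)·C_A^-0.5 ⇒ C_A = (S·k₂/k₁)^(-2).
= (9.22×0.137/1.36)^(-2) = (0.9288)^(-2) = 1.16 mol/L.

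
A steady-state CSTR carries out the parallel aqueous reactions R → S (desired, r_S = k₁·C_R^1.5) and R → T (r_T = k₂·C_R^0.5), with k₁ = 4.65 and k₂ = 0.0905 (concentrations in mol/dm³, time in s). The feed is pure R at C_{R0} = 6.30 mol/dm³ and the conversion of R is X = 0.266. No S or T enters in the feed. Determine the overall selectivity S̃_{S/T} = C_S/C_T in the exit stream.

238

Exit C_R = C_{R0}(1−X) = 6.30×0.734 = 4.624 mol/dm³.
In a CSTR the entire volume is at exit conditions, so r_S = 4.65×4.624^1.5 = 46.24 and r_T = 0.0905×4.624^0.5 = 0.1946.
Overall selectivity = C_S/C_T = r_Sτ/(r_Tτ) = r_S/r_T = 238.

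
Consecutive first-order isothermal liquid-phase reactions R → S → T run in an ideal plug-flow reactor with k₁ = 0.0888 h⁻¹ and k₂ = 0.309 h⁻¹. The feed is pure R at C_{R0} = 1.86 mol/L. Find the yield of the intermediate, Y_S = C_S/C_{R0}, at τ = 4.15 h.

0.167

For first-order series with pure R initially, C_S(τ) = k₁C_{R0}/(k₂−k₁)·(e^(−k₁τ) − e^(−k₂τ)).
e^(−k₁τ) = e^(−0.0888×4.15) = e^(−0.3685) = 0.6918; e^(−k₂τ) = e^(−1.282) = 0.2774.
C_S = 0.0888×1.86/(0.309−0.0888) × (0.6918−0.2774) = 0.7501×0.4144 = 0.3108 mol/L.
Y_S = C_S/C_{R0} = 0.3108/1.86 = 0.167.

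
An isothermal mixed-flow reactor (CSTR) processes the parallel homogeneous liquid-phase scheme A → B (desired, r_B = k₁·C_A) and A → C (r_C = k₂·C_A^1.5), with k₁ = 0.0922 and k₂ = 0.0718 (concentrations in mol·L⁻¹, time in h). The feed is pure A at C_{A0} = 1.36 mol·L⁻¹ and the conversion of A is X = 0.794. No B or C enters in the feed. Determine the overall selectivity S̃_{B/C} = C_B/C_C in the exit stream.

2.43

Exit C_A = C_{A0}(1−X) = 1.36×0.206 = 0.2802 mol·L⁻¹.
Rates in a CSTR are evaluated at the outlet concentration: r_B = 0.0922×0.2802 = 0.02583, r_C = 0.0718×0.2802^1.5 = 0.01065.
Overall selectivity = C_B/C_C = r_Bτ/(r_Cτ) = r_B/r_C = 2.43.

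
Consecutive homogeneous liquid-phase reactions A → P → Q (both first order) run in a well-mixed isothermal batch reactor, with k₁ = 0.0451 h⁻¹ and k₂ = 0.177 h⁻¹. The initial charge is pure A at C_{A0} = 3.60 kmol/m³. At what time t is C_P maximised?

10.4 h

For first-order series the maximum of C_P occurs at t_opt = ln(k₂/k₁)/(k₂−k₁).
= ln(0.177/0.0451)/(0.177−0.0451) = ln(3.925)/0.1319 = 1.367/0.1319 = 10.4 h.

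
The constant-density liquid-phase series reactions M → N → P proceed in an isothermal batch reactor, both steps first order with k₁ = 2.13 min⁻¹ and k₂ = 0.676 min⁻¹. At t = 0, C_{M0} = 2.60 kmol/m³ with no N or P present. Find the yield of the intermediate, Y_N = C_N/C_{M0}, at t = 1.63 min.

The intermediate concentration in a first-order A→B→C sequence is C_N = k₁C_{M0}(e^(−k₁t) − e^(−k₂t))/(k₂−k₁).
e^(−k₁t) = e^(−2.13×1.63) = e^(−3.472) = 0.03106; e^(−k₂t) = e^(−1.102) = 0.3322.
C_N = 2.13×2.60/(0.676−2.13) × (0.03106−0.3322) = (-3.809)×(-0.3012) = 1.147 kmol/m³.
Y_N = C_N/C_{M0} = 1.147/2.60 = 0.441.

0.441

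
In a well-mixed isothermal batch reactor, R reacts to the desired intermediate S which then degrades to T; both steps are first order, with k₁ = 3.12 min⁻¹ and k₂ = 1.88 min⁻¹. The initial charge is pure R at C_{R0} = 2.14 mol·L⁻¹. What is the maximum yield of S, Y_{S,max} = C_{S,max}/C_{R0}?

Evaluating C_S at t_opt = ln(k₂/k₁)/(k₂−k₁) gives C_{S,max}/C_{R0} = (k₁/k₂)^[k₂/(k₂−k₁)].
= (3.12/1.88)^(1.88/(1.88−3.12)) = (1.660)^(-1.516) = 0.4639.

0.464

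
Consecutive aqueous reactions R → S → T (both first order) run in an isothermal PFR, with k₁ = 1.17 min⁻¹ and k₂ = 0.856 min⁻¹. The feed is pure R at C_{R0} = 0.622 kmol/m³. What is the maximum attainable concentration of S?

Evaluating C_S at τ_opt = ln(k₂/k₁)/(k₂−k₁) gives C_{S,max}/C_{R0} = (k₁/k₂)^[k₂/(k₂−k₁)].
= (1.17/0.856)^(0.856/(0.856−1.17)) = (1.367)^(-2.726) = 0.4266.
C_{S,max} = 0.4266×0.622 = 0.265 kmol/m³.

0.265 kmol/m³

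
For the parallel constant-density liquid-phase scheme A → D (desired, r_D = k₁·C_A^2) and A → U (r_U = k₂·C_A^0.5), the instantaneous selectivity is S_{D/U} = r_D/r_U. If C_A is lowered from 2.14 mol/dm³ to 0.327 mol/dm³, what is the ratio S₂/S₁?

S_{D/U} = (k₁/k₂)·C_A^1.5, so S₂/S₁ = (C_{A,2}/C_{A,1})^1.5.
= (0.327/2.14)^1.5 = (0.1528)^1.5 = 0.0597.

0.0597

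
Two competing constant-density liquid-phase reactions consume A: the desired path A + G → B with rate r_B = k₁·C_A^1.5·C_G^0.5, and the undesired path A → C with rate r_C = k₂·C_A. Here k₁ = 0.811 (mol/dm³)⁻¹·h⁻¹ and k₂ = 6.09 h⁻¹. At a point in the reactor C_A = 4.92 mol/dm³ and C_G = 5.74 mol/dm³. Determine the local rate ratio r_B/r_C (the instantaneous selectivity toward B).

S_{B/C} = r_B/r_C = (k₁·C_A^1.5·C_G^0.5)/(k₂·C_A) = (k₁/k₂)·C_A^0.5·C_G^0.5.
= (0.811×4.920^1.5×5.740^0.5) / (6.09×4.920) = 21.20/29.96 = 0.708.
Since the desired path is higher order in A, keeping C_A high (PFR or concentrated feed) favours B.

0.708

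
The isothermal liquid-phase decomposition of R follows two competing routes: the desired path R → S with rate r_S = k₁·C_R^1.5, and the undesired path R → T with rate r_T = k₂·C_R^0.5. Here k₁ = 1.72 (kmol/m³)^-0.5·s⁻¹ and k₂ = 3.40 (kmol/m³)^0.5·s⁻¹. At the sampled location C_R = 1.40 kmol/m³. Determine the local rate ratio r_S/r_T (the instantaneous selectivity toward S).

0.708

S_{S/T} = r_S/r_T = (k₁·C_R^1.5)/(k₂·C_R^0.5) = (k₁/k₂)·C_R.
= (1.72×1.400^1.5) / (3.40×1.400^0.5) = 2.849/4.023 = 0.708.
Since the desired path is higher order in R, keeping C_R high (PFR or concentrated feed) favours S.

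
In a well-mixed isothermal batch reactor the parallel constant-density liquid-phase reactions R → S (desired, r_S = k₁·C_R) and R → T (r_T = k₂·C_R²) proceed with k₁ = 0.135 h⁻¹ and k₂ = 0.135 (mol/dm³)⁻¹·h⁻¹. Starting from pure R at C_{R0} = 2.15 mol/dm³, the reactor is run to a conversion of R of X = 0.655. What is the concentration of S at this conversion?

0.593 mol/dm³

C_R = C_{R0}(1−X) = 0.7417 mol/dm³.
Along a PFR/batch, dC_S/dC_R = −r_S/(r_S+r_T) = −k₁/(k₁+k₂·C_R).
Integrating from C_{R0} to C_R: C_S = (0.135/0.135)·ln[(0.135+0.135·2.15)/(0.135+0.135·0.742)] = 1.000·ln(0.4253/0.2351) = 0.5925 mol/dm³.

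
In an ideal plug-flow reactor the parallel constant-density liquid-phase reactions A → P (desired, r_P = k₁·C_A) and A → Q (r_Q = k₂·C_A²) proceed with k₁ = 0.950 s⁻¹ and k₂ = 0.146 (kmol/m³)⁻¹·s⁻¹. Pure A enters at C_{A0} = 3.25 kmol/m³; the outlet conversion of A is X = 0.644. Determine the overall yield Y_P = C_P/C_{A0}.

C_A = C_{A0}(1−X) = 1.157 kmol/m³.
Along a PFR/batch, dC_P/dC_A = −r_P/(r_P+r_Q) = −k₁/(k₁+k₂·C_A).
Integrating from C_{A0} to C_A: C_P = (0.950/0.146)·ln[(0.950+0.146·3.25)/(0.950+0.146·1.16)] = 6.507·ln(1.424/1.119) = 1.571 kmol/m³.
Y_P = C_P/C_{A0} = 1.571/3.25 = 0.483.

0.483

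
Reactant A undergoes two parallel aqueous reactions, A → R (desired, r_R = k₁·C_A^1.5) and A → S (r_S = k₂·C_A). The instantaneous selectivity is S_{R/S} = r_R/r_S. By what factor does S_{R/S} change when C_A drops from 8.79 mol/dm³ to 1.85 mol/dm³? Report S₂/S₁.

S_{R/S} = (k₁/k₂)·C_A^0.5, so S₂/S₁ = (C_{A,2}/C_{A,1})^0.5.
= (1.85/8.79)^0.5 = (0.2105)^0.5 = 0.459.
Selectivity toward R falls as C_A falls — high-concentration operation is favoured.

0.459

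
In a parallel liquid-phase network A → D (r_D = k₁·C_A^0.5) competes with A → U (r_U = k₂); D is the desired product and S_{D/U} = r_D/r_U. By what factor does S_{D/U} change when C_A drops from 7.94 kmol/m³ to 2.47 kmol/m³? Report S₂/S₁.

S_{D/U} = (k₁/k₂)·C_A^0.5, so S₂/S₁ = (C_{A,2}/C_{A,1})^0.5.
= (2.47/7.94)^0.5 = (0.3111)^0.5 = 0.558.
Selectivity toward D falls as C_A falls — high-concentration operation is favoured.

0.558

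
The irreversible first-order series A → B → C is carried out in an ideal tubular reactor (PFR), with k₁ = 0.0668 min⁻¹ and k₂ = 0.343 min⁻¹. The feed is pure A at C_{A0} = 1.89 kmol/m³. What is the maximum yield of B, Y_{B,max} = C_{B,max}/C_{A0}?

0.131

At the optimum, C_{B,max}/C_{A0} = (k₁/k₂)^[k₂/(k₂−k₁)].
= (0.0668/0.343)^(0.343/(0.343−0.0668)) = (0.1948)^(1.242) = 0.1311.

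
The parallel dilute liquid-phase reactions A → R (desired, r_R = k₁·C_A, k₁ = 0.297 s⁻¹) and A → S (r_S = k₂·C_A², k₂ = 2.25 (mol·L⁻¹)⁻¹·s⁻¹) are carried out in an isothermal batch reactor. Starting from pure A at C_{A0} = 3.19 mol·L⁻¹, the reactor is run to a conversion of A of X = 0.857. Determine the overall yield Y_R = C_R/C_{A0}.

C_A = C_{A0}(1−X) = 0.4562 mol·L⁻¹.
Along a PFR/batch, dC_R/dC_A = −r_R/(r_R+r_S) = −k₁/(k₁+k₂·C_A).
Integrating from C_{A0} to C_A: C_R = (0.297/2.25)·ln[(0.297+2.25·3.19)/(0.297+2.25·0.456)] = 0.1320·ln(7.474/1.323) = 0.2285 mol·L⁻¹.
Y_R = C_R/C_{A0} = 0.2285/3.19 = 0.0716.

0.0716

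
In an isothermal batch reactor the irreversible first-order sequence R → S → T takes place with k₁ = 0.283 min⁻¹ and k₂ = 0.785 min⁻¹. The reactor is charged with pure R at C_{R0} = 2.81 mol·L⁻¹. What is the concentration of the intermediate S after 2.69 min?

The intermediate concentration in a first-order A→B→C sequence is C_S = k₁C_{R0}(e^(−k₁t) − e^(−k₂t))/(k₂−k₁).
e^(−k₁t) = e^(−0.283×2.69) = e^(−0.7613) = 0.4671; e^(−k₂t) = e^(−2.112) = 0.1210.
C_S = 0.283×2.81/(0.785−0.283) × (0.4671−0.1210) = 1.584×0.3460 = 0.5482 mol·L⁻¹.

0.548 mol·L⁻¹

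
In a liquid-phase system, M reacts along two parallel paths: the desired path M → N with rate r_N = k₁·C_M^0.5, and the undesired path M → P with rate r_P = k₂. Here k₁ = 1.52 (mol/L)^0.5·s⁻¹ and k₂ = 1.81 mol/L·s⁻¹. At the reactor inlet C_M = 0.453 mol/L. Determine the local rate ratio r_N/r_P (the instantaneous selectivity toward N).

S_{N/P} = r_N/r_P = (k₁·C_M^0.5)/(k₂) = (k₁/k₂)·C_M^0.5.
= (1.52×0.4530^0.5) / (1.81) = 1.023/1.810 = 0.565.

0.565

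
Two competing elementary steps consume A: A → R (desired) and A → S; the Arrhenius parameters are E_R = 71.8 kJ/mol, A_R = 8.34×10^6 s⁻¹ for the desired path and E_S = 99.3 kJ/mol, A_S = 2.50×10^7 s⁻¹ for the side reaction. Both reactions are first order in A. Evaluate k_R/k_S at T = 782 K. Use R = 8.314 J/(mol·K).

22.9

With equal orders, S_{R/S} = k_R/k_S = (A_R/A_S)·exp[(E_S−E_R)/(RT)].
(E_S−E_R)/(RT) = (99.3−71.8)×10³/(8.314×782) = 27500/6502 = 4.230.
k_R/k_S = (8.34×10^6/2.50×10^7)·exp(4.230) = 0.3336 × 68.70 = 22.9.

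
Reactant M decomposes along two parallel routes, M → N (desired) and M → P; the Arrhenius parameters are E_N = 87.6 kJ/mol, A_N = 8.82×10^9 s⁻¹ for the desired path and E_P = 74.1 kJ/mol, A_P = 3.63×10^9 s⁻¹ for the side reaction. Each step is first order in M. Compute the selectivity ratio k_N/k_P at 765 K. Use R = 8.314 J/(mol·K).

k_N/k_P = (A_N/A_P)·exp[−(E_N−E_P)/(RT)] = (A_N/A_P)·exp[(E_P−E_N)/(RT)].
(E_P−E_N)/(RT) = (74.1−87.6)×10³/(8.314×765) = -13500/6360 = -2.123.
k_N/k_P = (8.82×10^9/3.63×10^9)·exp(-2.123) = 2.430 × 0.1197 = 0.291.

0.291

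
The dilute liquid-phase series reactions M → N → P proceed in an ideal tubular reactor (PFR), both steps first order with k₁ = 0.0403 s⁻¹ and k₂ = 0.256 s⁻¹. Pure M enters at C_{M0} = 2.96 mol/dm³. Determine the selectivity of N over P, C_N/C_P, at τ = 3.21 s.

2.09

For first-order series with pure M initially, C_N(τ) = k₁C_{M0}/(k₂−k₁)·(e^(−k₁τ) − e^(−k₂τ)).
e^(−k₁τ) = e^(−0.0403×3.21) = e^(−0.1294) = 0.8787; e^(−k₂τ) = e^(−0.8218) = 0.4397.
C_N = 0.0403×2.96/(0.256−0.0403) × (0.8787−0.4397) = 0.5530×0.4390 = 0.2428 mol/dm³.
C_M = C_{M0}e^(−k₁τ) = 2.601 mol/dm³, so C_P = C_{M0}−C_M−C_N = 0.1164 mol/dm³; C_N/C_P = 2.09.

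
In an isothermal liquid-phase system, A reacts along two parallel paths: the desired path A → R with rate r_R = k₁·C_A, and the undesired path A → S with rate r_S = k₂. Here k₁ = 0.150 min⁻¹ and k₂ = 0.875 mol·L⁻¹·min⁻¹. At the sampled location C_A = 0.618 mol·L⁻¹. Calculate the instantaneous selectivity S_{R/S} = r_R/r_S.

S_{R/S} = r_R/r_S = (k₁·C_A)/(k₂) = (k₁/k₂)·C_A.
= (0.150×0.6180) / (0.875) = 0.09270/0.8750 = 0.106.

0.106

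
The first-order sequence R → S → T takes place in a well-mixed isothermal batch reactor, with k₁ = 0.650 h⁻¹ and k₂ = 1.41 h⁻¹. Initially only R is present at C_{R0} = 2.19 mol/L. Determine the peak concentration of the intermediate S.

At the optimum, C_{S,max}/C_{R0} = (k₁/k₂)^[k₂/(k₂−k₁)].
= (0.650/1.41)^(1.41/(1.41−0.650)) = (0.4610)^(1.855) = 0.2377.
C_{S,max} = 0.2377×2.19 = 0.521 mol/L.

0.521 mol/L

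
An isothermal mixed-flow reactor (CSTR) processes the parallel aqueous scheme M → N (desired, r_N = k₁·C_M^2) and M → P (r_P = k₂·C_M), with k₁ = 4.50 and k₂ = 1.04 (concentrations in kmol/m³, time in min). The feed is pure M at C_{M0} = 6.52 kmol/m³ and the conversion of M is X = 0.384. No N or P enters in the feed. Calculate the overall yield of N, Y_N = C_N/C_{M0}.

Exit C_M = C_{M0}(1−X) = 6.52×0.616 = 4.016 kmol/m³.
Rates in a CSTR are evaluated at the outlet concentration: r_N = 4.50×4.016^2 = 72.59, r_P = 1.04×4.016 = 4.177.
Fraction of consumed M going to N: r_N/(r_N+r_P) = 0.9456.
C_N = 0.9456·C_{M0}·X = 0.9456×6.52×0.384 = 2.37 kmol/m³; Y_N = C_N/C_{M0} = 0.363.

0.363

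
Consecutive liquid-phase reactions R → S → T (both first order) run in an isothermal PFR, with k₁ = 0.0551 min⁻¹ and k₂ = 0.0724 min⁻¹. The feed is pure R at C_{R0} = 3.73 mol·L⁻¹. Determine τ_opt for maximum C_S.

Setting dC_S/dτ = 0 gives τ_opt = ln(k₂/k₁)/(k₂−k₁).
= ln(0.0724/0.0551)/(0.0724−0.0551) = ln(1.314)/0.01730 = 0.2731/0.01730 = 15.8 min.

15.8 min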